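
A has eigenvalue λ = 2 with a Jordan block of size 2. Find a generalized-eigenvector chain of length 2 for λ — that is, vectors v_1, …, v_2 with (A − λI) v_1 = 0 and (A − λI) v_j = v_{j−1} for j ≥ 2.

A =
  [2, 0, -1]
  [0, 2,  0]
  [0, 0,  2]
A Jordan chain for λ = 2 of length 2:
v_1 = (-1, 0, 0)ᵀ
v_2 = (0, 0, 1)ᵀ

Let N = A − (2)·I. We want v_2 with N^2 v_2 = 0 but N^1 v_2 ≠ 0; then v_{j-1} := N · v_j for j = 2, …, 2.

Pick v_2 = (0, 0, 1)ᵀ.
Then v_1 = N · v_2 = (-1, 0, 0)ᵀ.

Sanity check: (A − (2)·I) v_1 = (0, 0, 0)ᵀ = 0. ✓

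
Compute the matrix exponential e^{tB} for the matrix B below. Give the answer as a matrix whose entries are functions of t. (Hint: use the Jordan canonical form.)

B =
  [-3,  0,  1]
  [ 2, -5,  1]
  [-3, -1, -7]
e^{tB} =
  [t^2*exp(-5*t)/2 + 2*t*exp(-5*t) + exp(-5*t), -t^2*exp(-5*t)/2, t*exp(-5*t)]
  [t^2*exp(-5*t)/2 + 2*t*exp(-5*t), -t^2*exp(-5*t)/2 + exp(-5*t), t*exp(-5*t)]
  [-t^2*exp(-5*t) - 3*t*exp(-5*t), t^2*exp(-5*t) - t*exp(-5*t), -2*t*exp(-5*t) + exp(-5*t)]

Strategy: write B = P · J · P⁻¹ where J is a Jordan canonical form, so e^{tB} = P · e^{tJ} · P⁻¹, and e^{tJ} can be computed block-by-block.

B has Jordan form
J =
  [-5,  1,  0]
  [ 0, -5,  1]
  [ 0,  0, -5]
(up to reordering of blocks).

Per-block formulas:
  For a 3×3 Jordan block J_3(-5): exp(t · J_3(-5)) = e^(-5t)·(I + t·N + (t^2/2)·N^2), where N is the 3×3 nilpotent shift.

After assembling e^{tJ} and conjugating by P, we get:

e^{tB} =
  [t^2*exp(-5*t)/2 + 2*t*exp(-5*t) + exp(-5*t), -t^2*exp(-5*t)/2, t*exp(-5*t)]
  [t^2*exp(-5*t)/2 + 2*t*exp(-5*t), -t^2*exp(-5*t)/2 + exp(-5*t), t*exp(-5*t)]
  [-t^2*exp(-5*t) - 3*t*exp(-5*t), t^2*exp(-5*t) - t*exp(-5*t), -2*t*exp(-5*t) + exp(-5*t)]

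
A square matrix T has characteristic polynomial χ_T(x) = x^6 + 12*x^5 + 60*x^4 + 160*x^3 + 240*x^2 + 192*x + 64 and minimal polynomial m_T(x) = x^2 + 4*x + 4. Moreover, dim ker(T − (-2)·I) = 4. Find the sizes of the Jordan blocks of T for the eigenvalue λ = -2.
Block sizes for λ = -2: [2, 2, 1, 1]

Step 1 — from the characteristic polynomial, algebraic multiplicity of λ = -2 is 6. From dim ker(T − (-2)·I) = 4, there are exactly 4 Jordan blocks for λ = -2.
Step 2 — from the minimal polynomial, the factor (x + 2)^2 tells us the largest block for λ = -2 has size 2.
Step 3 — with total size 6, 4 blocks, and largest block 2, the block sizes (in nonincreasing order) are [2, 2, 1, 1].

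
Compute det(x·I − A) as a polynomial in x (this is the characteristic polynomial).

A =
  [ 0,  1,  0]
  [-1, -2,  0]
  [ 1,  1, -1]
x^3 + 3*x^2 + 3*x + 1

Expanding det(x·I − A) (e.g. by cofactor expansion or by noting that A is similar to its Jordan form J, which has the same characteristic polynomial as A) gives
  χ_A(x) = x^3 + 3*x^2 + 3*x + 1
which factors as (x + 1)^3. The eigenvalues (with algebraic multiplicities) are λ = -1 with multiplicity 3.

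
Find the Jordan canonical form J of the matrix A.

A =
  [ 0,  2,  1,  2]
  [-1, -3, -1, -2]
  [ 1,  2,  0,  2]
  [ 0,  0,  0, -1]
J_2(-1) ⊕ J_1(-1) ⊕ J_1(-1)

The characteristic polynomial is
  det(x·I − A) = x^4 + 4*x^3 + 6*x^2 + 4*x + 1 = (x + 1)^4

Eigenvalues and multiplicities (the geometric multiplicity of λ is n − rank(A − λI), which equals the number of Jordan blocks for λ):
  λ = -1: algebraic multiplicity = 4, geometric multiplicity = 3

Determining the block sizes for each eigenvalue:
  λ = -1: 3 blocks summing to 4 forces exactly one block of size 2 and the rest size 1 → block sizes [2, 1, 1]

Assembling the blocks gives a Jordan form
J =
  [-1,  1,  0,  0]
  [ 0, -1,  0,  0]
  [ 0,  0, -1,  0]
  [ 0,  0,  0, -1]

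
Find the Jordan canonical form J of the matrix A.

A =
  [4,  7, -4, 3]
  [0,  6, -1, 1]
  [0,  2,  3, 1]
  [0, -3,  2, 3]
J_3(4) ⊕ J_1(4)

The characteristic polynomial is
  det(x·I − A) = x^4 - 16*x^3 + 96*x^2 - 256*x + 256 = (x - 4)^4

Eigenvalues and multiplicities (the geometric multiplicity of λ is n − rank(A − λI), which equals the number of Jordan blocks for λ):
  λ = 4: algebraic multiplicity = 4, geometric multiplicity = 2

Determining the block sizes for each eigenvalue:
  λ = 4: with am = 4 and gm = 2, the partition is not yet determined (e.g. several partitions of 4 into 2 parts exist). Let N = A − (4)·I. Computing rank(N^1) = 2, rank(N^2) = 1, rank(N^3) = 0; the number of blocks of size ≥ j is rank(N^{j−1}) − rank(N^j), giving [2, 1, 1]. So we have 1 block(s) of size 3, 1 block(s) of size 1 → block sizes [3, 1]

Assembling the blocks gives a Jordan form
J =
  [4, 1, 0, 0]
  [0, 4, 1, 0]
  [0, 0, 4, 0]
  [0, 0, 0, 4]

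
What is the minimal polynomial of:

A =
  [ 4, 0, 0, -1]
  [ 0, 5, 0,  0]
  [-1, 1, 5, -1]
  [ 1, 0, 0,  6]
x^2 - 10*x + 25

The characteristic polynomial is χ_A(x) = (x - 5)^4, so the eigenvalues are known. The minimal polynomial is
  m_A(x) = Π_λ (x − λ)^{k_λ}
where k_λ is the size of the *largest* Jordan block for λ (equivalently, the smallest k with (A − λI)^k v = 0 for every generalised eigenvector v of λ).

  λ = 5: largest Jordan block has size 2, contributing (x − 5)^2

So m_A(x) = (x - 5)^2 = x^2 - 10*x + 25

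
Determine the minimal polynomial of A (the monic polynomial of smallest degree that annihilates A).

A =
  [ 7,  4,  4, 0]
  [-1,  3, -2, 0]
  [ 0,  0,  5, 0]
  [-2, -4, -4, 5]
x^2 - 10*x + 25

The characteristic polynomial is χ_A(x) = (x - 5)^4, so the eigenvalues are known. The minimal polynomial is
  m_A(x) = Π_λ (x − λ)^{k_λ}
where k_λ is the size of the *largest* Jordan block for λ (equivalently, the smallest k with (A − λI)^k v = 0 for every generalised eigenvector v of λ).

  λ = 5: largest Jordan block has size 2, contributing (x − 5)^2

So m_A(x) = (x - 5)^2 = x^2 - 10*x + 25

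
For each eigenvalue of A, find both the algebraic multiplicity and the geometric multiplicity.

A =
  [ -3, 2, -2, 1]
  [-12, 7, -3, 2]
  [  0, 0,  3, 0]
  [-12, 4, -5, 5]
λ = 3: alg = 4, geom = 2

Step 1 — factor the characteristic polynomial to read off the algebraic multiplicities:
  χ_A(x) = (x - 3)^4

Step 2 — compute geometric multiplicities via the rank-nullity identity g(λ) = n − rank(A − λI):
  rank(A − (3)·I) = 2, so dim ker(A − (3)·I) = n − 2 = 2

Summary:
  λ = 3: algebraic multiplicity = 4, geometric multiplicity = 2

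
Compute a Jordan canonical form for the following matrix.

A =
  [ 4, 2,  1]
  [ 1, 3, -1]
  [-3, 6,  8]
J_2(5) ⊕ J_1(5)

The characteristic polynomial is
  det(x·I − A) = x^3 - 15*x^2 + 75*x - 125 = (x - 5)^3

Eigenvalues and multiplicities (the geometric multiplicity of λ is n − rank(A − λI), which equals the number of Jordan blocks for λ):
  λ = 5: algebraic multiplicity = 3, geometric multiplicity = 2

Determining the block sizes for each eigenvalue:
  λ = 5: 2 blocks summing to 3 forces exactly one block of size 2 and the rest size 1 → block sizes [2, 1]

Assembling the blocks gives a Jordan form
J =
  [5, 1, 0]
  [0, 5, 0]
  [0, 0, 5]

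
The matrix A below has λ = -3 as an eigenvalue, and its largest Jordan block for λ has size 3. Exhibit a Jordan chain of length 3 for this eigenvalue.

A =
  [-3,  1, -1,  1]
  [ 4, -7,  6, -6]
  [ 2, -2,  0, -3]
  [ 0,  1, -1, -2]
A Jordan chain for λ = -3 of length 3:
v_1 = (2, -4, -2, 2)ᵀ
v_2 = (0, 4, 2, 0)ᵀ
v_3 = (1, 0, 0, 0)ᵀ

Let N = A − (-3)·I. We want v_3 with N^3 v_3 = 0 but N^2 v_3 ≠ 0; then v_{j-1} := N · v_j for j = 3, …, 2.

Pick v_3 = (1, 0, 0, 0)ᵀ.
Then v_2 = N · v_3 = (0, 4, 2, 0)ᵀ.
Then v_1 = N · v_2 = (2, -4, -2, 2)ᵀ.

Sanity check: (A − (-3)·I) v_1 = (0, 0, 0, 0)ᵀ = 0. ✓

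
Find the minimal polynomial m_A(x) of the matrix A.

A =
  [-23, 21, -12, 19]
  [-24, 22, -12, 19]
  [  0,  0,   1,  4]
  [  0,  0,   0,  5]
x^3 - 4*x^2 - 7*x + 10

The characteristic polynomial is χ_A(x) = (x - 5)*(x - 1)^2*(x + 2), so the eigenvalues are known. The minimal polynomial is
  m_A(x) = Π_λ (x − λ)^{k_λ}
where k_λ is the size of the *largest* Jordan block for λ (equivalently, the smallest k with (A − λI)^k v = 0 for every generalised eigenvector v of λ).

  λ = -2: largest Jordan block has size 1, contributing (x + 2)
  λ = 1: largest Jordan block has size 1, contributing (x − 1)
  λ = 5: largest Jordan block has size 1, contributing (x − 5)

So m_A(x) = (x - 5)*(x - 1)*(x + 2) = x^3 - 4*x^2 - 7*x + 10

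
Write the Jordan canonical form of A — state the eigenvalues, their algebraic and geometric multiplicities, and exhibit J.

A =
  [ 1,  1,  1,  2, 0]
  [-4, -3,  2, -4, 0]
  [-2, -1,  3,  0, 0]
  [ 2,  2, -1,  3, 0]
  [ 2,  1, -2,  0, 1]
J_3(1) ⊕ J_1(1) ⊕ J_1(1)

The characteristic polynomial is
  det(x·I − A) = x^5 - 5*x^4 + 10*x^3 - 10*x^2 + 5*x - 1 = (x - 1)^5

Eigenvalues and multiplicities (the geometric multiplicity of λ is n − rank(A − λI), which equals the number of Jordan blocks for λ):
  λ = 1: algebraic multiplicity = 5, geometric multiplicity = 3

Determining the block sizes for each eigenvalue:
  λ = 1: with am = 5 and gm = 3, the partition is not yet determined (e.g. several partitions of 5 into 3 parts exist). Let N = A − (1)·I. Computing rank(N^1) = 2, rank(N^2) = 1, rank(N^3) = 0; the number of blocks of size ≥ j is rank(N^{j−1}) − rank(N^j), giving [3, 1, 1]. So we have 1 block(s) of size 3, 2 block(s) of size 1 → block sizes [3, 1, 1]

Assembling the blocks gives a Jordan form
J =
  [1, 1, 0, 0, 0]
  [0, 1, 1, 0, 0]
  [0, 0, 1, 0, 0]
  [0, 0, 0, 1, 0]
  [0, 0, 0, 0, 1]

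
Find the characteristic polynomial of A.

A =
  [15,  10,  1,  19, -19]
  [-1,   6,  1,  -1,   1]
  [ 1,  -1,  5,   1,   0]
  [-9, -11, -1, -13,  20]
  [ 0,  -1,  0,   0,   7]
x^5 - 20*x^4 + 120*x^3 - 2160*x + 5184

Expanding det(x·I − A) (e.g. by cofactor expansion or by noting that A is similar to its Jordan form J, which has the same characteristic polynomial as A) gives
  χ_A(x) = x^5 - 20*x^4 + 120*x^3 - 2160*x + 5184
which factors as (x - 6)^4*(x + 4). The eigenvalues (with algebraic multiplicities) are λ = -4 with multiplicity 1, λ = 6 with multiplicity 4.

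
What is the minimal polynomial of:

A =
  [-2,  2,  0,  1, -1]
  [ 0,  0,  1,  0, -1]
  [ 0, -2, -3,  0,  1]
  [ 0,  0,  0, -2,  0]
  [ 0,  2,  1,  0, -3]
x^3 + 6*x^2 + 12*x + 8

The characteristic polynomial is χ_A(x) = (x + 2)^5, so the eigenvalues are known. The minimal polynomial is
  m_A(x) = Π_λ (x − λ)^{k_λ}
where k_λ is the size of the *largest* Jordan block for λ (equivalently, the smallest k with (A − λI)^k v = 0 for every generalised eigenvector v of λ).

  λ = -2: largest Jordan block has size 3, contributing (x + 2)^3

So m_A(x) = (x + 2)^3 = x^3 + 6*x^2 + 12*x + 8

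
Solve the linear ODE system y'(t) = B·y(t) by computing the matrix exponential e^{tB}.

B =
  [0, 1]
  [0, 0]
e^{tB} =
  [1, t]
  [0, 1]

Strategy: write B = P · J · P⁻¹ where J is a Jordan canonical form, so e^{tB} = P · e^{tJ} · P⁻¹, and e^{tJ} can be computed block-by-block.

B has Jordan form
J =
  [0, 1]
  [0, 0]
(up to reordering of blocks).

Per-block formulas:
  For a 2×2 Jordan block J_2(0): exp(t · J_2(0)) = e^(0t)·(I + t·N), where N is the 2×2 nilpotent shift.

After assembling e^{tJ} and conjugating by P, we get:

e^{tB} =
  [1, t]
  [0, 1]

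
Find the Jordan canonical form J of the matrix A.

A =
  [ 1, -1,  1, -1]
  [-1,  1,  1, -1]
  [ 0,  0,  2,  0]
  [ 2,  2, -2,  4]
J_2(2) ⊕ J_1(2) ⊕ J_1(2)

The characteristic polynomial is
  det(x·I − A) = x^4 - 8*x^3 + 24*x^2 - 32*x + 16 = (x - 2)^4

Eigenvalues and multiplicities (the geometric multiplicity of λ is n − rank(A − λI), which equals the number of Jordan blocks for λ):
  λ = 2: algebraic multiplicity = 4, geometric multiplicity = 3

Determining the block sizes for each eigenvalue:
  λ = 2: 3 blocks summing to 4 forces exactly one block of size 2 and the rest size 1 → block sizes [2, 1, 1]

Assembling the blocks gives a Jordan form
J =
  [2, 1, 0, 0]
  [0, 2, 0, 0]
  [0, 0, 2, 0]
  [0, 0, 0, 2]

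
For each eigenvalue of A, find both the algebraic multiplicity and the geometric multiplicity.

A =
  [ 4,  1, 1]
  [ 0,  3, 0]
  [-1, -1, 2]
λ = 3: alg = 3, geom = 2

Step 1 — factor the characteristic polynomial to read off the algebraic multiplicities:
  χ_A(x) = (x - 3)^3

Step 2 — compute geometric multiplicities via the rank-nullity identity g(λ) = n − rank(A − λI):
  rank(A − (3)·I) = 1, so dim ker(A − (3)·I) = n − 1 = 2

Summary:
  λ = 3: algebraic multiplicity = 3, geometric multiplicity = 2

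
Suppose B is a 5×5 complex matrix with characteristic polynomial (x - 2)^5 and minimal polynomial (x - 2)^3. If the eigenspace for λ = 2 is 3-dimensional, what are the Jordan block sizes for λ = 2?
Block sizes for λ = 2: [3, 1, 1]

Step 1 — from the characteristic polynomial, algebraic multiplicity of λ = 2 is 5. From dim ker(B − (2)·I) = 3, there are exactly 3 Jordan blocks for λ = 2.
Step 2 — from the minimal polynomial, the factor (x − 2)^3 tells us the largest block for λ = 2 has size 3.
Step 3 — with total size 5, 3 blocks, and largest block 3, the block sizes (in nonincreasing order) are [3, 1, 1].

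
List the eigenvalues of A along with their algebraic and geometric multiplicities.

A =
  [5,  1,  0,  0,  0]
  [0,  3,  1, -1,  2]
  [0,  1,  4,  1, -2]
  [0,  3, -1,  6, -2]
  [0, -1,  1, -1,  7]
λ = 5: alg = 5, geom = 3

Step 1 — factor the characteristic polynomial to read off the algebraic multiplicities:
  χ_A(x) = (x - 5)^5

Step 2 — compute geometric multiplicities via the rank-nullity identity g(λ) = n − rank(A − λI):
  rank(A − (5)·I) = 2, so dim ker(A − (5)·I) = n − 2 = 3

Summary:
  λ = 5: algebraic multiplicity = 5, geometric multiplicity = 3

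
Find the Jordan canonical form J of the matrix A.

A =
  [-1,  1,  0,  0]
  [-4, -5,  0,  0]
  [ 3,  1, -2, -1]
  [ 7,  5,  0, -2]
J_2(-3) ⊕ J_2(-2)

The characteristic polynomial is
  det(x·I − A) = x^4 + 10*x^3 + 37*x^2 + 60*x + 36 = (x + 2)^2*(x + 3)^2

Eigenvalues and multiplicities (the geometric multiplicity of λ is n − rank(A − λI), which equals the number of Jordan blocks for λ):
  λ = -3: algebraic multiplicity = 2, geometric multiplicity = 1
  λ = -2: algebraic multiplicity = 2, geometric multiplicity = 1

Determining the block sizes for each eigenvalue:
  λ = -3: one block (gm = 1), so the single block has size am = 2 → block sizes [2]
  λ = -2: one block (gm = 1), so the single block has size am = 2 → block sizes [2]

Assembling the blocks gives a Jordan form
J =
  [-3,  1,  0,  0]
  [ 0, -3,  0,  0]
  [ 0,  0, -2,  1]
  [ 0,  0,  0, -2]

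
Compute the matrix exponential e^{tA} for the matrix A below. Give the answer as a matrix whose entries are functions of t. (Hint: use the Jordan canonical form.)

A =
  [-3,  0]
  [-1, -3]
e^{tA} =
  [exp(-3*t), 0]
  [-t*exp(-3*t), exp(-3*t)]

Strategy: write A = P · J · P⁻¹ where J is a Jordan canonical form, so e^{tA} = P · e^{tJ} · P⁻¹, and e^{tJ} can be computed block-by-block.

A has Jordan form
J =
  [-3,  1]
  [ 0, -3]
(up to reordering of blocks).

Per-block formulas:
  For a 2×2 Jordan block J_2(-3): exp(t · J_2(-3)) = e^(-3t)·(I + t·N), where N is the 2×2 nilpotent shift.

After assembling e^{tJ} and conjugating by P, we get:

e^{tA} =
  [exp(-3*t), 0]
  [-t*exp(-3*t), exp(-3*t)]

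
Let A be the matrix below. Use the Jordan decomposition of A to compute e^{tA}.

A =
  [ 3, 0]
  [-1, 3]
e^{tA} =
  [exp(3*t), 0]
  [-t*exp(3*t), exp(3*t)]

Strategy: write A = P · J · P⁻¹ where J is a Jordan canonical form, so e^{tA} = P · e^{tJ} · P⁻¹, and e^{tJ} can be computed block-by-block.

A has Jordan form
J =
  [3, 1]
  [0, 3]
(up to reordering of blocks).

Per-block formulas:
  For a 2×2 Jordan block J_2(3): exp(t · J_2(3)) = e^(3t)·(I + t·N), where N is the 2×2 nilpotent shift.

After assembling e^{tJ} and conjugating by P, we get:

e^{tA} =
  [exp(3*t), 0]
  [-t*exp(3*t), exp(3*t)]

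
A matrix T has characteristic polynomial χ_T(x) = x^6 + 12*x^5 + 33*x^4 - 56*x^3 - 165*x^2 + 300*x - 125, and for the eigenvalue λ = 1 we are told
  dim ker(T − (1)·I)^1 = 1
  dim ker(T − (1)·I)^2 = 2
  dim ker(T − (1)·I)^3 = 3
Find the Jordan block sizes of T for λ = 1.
Block sizes for λ = 1: [3]

From the dimensions of kernels of powers, the number of Jordan blocks of size at least j is d_j − d_{j−1} where d_j = dim ker(N^j) (with d_0 = 0). Computing the differences gives [1, 1, 1].
The number of blocks of size exactly k is (#blocks of size ≥ k) − (#blocks of size ≥ k + 1), so the partition is: 1 block(s) of size 3.
In nonincreasing order the block sizes are [3].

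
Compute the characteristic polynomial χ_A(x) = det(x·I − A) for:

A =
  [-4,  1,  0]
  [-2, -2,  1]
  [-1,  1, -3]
x^3 + 9*x^2 + 27*x + 27

Expanding det(x·I − A) (e.g. by cofactor expansion or by noting that A is similar to its Jordan form J, which has the same characteristic polynomial as A) gives
  χ_A(x) = x^3 + 9*x^2 + 27*x + 27
which factors as (x + 3)^3. The eigenvalues (with algebraic multiplicities) are λ = -3 with multiplicity 3.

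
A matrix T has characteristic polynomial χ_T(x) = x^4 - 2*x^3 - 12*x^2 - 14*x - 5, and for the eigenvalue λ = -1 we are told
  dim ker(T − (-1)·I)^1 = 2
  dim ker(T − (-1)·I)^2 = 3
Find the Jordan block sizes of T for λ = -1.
Block sizes for λ = -1: [2, 1]

From the dimensions of kernels of powers, the number of Jordan blocks of size at least j is d_j − d_{j−1} where d_j = dim ker(N^j) (with d_0 = 0). Computing the differences gives [2, 1].
The number of blocks of size exactly k is (#blocks of size ≥ k) − (#blocks of size ≥ k + 1), so the partition is: 1 block(s) of size 1, 1 block(s) of size 2.
In nonincreasing order the block sizes are [2, 1].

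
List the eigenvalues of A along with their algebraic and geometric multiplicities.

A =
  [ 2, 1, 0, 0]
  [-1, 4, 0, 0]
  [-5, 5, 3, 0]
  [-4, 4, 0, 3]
λ = 3: alg = 4, geom = 3

Step 1 — factor the characteristic polynomial to read off the algebraic multiplicities:
  χ_A(x) = (x - 3)^4

Step 2 — compute geometric multiplicities via the rank-nullity identity g(λ) = n − rank(A − λI):
  rank(A − (3)·I) = 1, so dim ker(A − (3)·I) = n − 1 = 3

Summary:
  λ = 3: algebraic multiplicity = 4, geometric multiplicity = 3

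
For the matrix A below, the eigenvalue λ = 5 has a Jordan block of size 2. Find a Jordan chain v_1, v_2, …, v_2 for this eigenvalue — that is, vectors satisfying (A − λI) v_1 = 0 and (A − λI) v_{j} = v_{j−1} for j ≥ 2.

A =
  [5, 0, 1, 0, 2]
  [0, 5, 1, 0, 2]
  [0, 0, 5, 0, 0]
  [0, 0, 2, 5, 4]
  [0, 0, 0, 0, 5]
A Jordan chain for λ = 5 of length 2:
v_1 = (1, 1, 0, 2, 0)ᵀ
v_2 = (0, 0, 1, 0, 0)ᵀ

Let N = A − (5)·I. We want v_2 with N^2 v_2 = 0 but N^1 v_2 ≠ 0; then v_{j-1} := N · v_j for j = 2, …, 2.

Pick v_2 = (0, 0, 1, 0, 0)ᵀ.
Then v_1 = N · v_2 = (1, 1, 0, 2, 0)ᵀ.

Sanity check: (A − (5)·I) v_1 = (0, 0, 0, 0, 0)ᵀ = 0. ✓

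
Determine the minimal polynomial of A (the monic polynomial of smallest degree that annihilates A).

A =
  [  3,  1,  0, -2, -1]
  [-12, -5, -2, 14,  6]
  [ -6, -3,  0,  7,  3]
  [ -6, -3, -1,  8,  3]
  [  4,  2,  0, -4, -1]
x^2 - 2*x + 1

The characteristic polynomial is χ_A(x) = (x - 1)^5, so the eigenvalues are known. The minimal polynomial is
  m_A(x) = Π_λ (x − λ)^{k_λ}
where k_λ is the size of the *largest* Jordan block for λ (equivalently, the smallest k with (A − λI)^k v = 0 for every generalised eigenvector v of λ).

  λ = 1: largest Jordan block has size 2, contributing (x − 1)^2

So m_A(x) = (x - 1)^2 = x^2 - 2*x + 1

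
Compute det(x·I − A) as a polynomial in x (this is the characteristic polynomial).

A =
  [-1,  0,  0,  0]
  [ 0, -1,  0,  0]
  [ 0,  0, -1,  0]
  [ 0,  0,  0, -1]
x^4 + 4*x^3 + 6*x^2 + 4*x + 1

Expanding det(x·I − A) (e.g. by cofactor expansion or by noting that A is similar to its Jordan form J, which has the same characteristic polynomial as A) gives
  χ_A(x) = x^4 + 4*x^3 + 6*x^2 + 4*x + 1
which factors as (x + 1)^4. The eigenvalues (with algebraic multiplicities) are λ = -1 with multiplicity 4.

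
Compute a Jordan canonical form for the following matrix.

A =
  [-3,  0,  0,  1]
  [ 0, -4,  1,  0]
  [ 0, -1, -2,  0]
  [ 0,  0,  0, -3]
J_2(-3) ⊕ J_2(-3)

The characteristic polynomial is
  det(x·I − A) = x^4 + 12*x^3 + 54*x^2 + 108*x + 81 = (x + 3)^4

Eigenvalues and multiplicities (the geometric multiplicity of λ is n − rank(A − λI), which equals the number of Jordan blocks for λ):
  λ = -3: algebraic multiplicity = 4, geometric multiplicity = 2

Determining the block sizes for each eigenvalue:
  λ = -3: with am = 4 and gm = 2, the partition is not yet determined (e.g. several partitions of 4 into 2 parts exist). Let N = A − (-3)·I. Computing rank(N^1) = 2, rank(N^2) = 0; the number of blocks of size ≥ j is rank(N^{j−1}) − rank(N^j), giving [2, 2]. So we have 2 block(s) of size 2 → block sizes [2, 2]

Assembling the blocks gives a Jordan form
J =
  [-3,  1,  0,  0]
  [ 0, -3,  0,  0]
  [ 0,  0, -3,  1]
  [ 0,  0,  0, -3]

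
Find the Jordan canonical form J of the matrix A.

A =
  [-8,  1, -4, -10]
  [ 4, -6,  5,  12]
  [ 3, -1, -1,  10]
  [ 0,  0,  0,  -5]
J_3(-5) ⊕ J_1(-5)

The characteristic polynomial is
  det(x·I − A) = x^4 + 20*x^3 + 150*x^2 + 500*x + 625 = (x + 5)^4

Eigenvalues and multiplicities (the geometric multiplicity of λ is n − rank(A − λI), which equals the number of Jordan blocks for λ):
  λ = -5: algebraic multiplicity = 4, geometric multiplicity = 2

Determining the block sizes for each eigenvalue:
  λ = -5: with am = 4 and gm = 2, the partition is not yet determined (e.g. several partitions of 4 into 2 parts exist). Let N = A − (-5)·I. Computing rank(N^1) = 2, rank(N^2) = 1, rank(N^3) = 0; the number of blocks of size ≥ j is rank(N^{j−1}) − rank(N^j), giving [2, 1, 1]. So we have 1 block(s) of size 3, 1 block(s) of size 1 → block sizes [3, 1]

Assembling the blocks gives a Jordan form
J =
  [-5,  1,  0,  0]
  [ 0, -5,  1,  0]
  [ 0,  0, -5,  0]
  [ 0,  0,  0, -5]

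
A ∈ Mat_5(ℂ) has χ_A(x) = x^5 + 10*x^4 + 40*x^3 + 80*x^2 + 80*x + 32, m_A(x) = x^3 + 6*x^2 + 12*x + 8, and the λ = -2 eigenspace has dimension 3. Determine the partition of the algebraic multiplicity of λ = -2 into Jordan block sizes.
Block sizes for λ = -2: [3, 1, 1]

Step 1 — from the characteristic polynomial, algebraic multiplicity of λ = -2 is 5. From dim ker(A − (-2)·I) = 3, there are exactly 3 Jordan blocks for λ = -2.
Step 2 — from the minimal polynomial, the factor (x + 2)^3 tells us the largest block for λ = -2 has size 3.
Step 3 — with total size 5, 3 blocks, and largest block 3, the block sizes (in nonincreasing order) are [3, 1, 1].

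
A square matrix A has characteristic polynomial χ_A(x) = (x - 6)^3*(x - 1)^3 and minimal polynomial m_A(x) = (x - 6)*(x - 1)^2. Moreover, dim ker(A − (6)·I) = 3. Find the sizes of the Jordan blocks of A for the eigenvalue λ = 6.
Block sizes for λ = 6: [1, 1, 1]

Step 1 — from the characteristic polynomial, algebraic multiplicity of λ = 6 is 3. From dim ker(A − (6)·I) = 3, there are exactly 3 Jordan blocks for λ = 6.
Step 2 — from the minimal polynomial, the factor (x − 6) tells us the largest block for λ = 6 has size 1.
Step 3 — with total size 3, 3 blocks, and largest block 1, the block sizes (in nonincreasing order) are [1, 1, 1].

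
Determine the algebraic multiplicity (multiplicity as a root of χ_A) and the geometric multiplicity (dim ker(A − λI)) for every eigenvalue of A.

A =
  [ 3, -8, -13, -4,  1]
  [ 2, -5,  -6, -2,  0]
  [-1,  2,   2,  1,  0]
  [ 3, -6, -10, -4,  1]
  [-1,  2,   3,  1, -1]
λ = -1: alg = 5, geom = 3

Step 1 — factor the characteristic polynomial to read off the algebraic multiplicities:
  χ_A(x) = (x + 1)^5

Step 2 — compute geometric multiplicities via the rank-nullity identity g(λ) = n − rank(A − λI):
  rank(A − (-1)·I) = 2, so dim ker(A − (-1)·I) = n − 2 = 3

Summary:
  λ = -1: algebraic multiplicity = 5, geometric multiplicity = 3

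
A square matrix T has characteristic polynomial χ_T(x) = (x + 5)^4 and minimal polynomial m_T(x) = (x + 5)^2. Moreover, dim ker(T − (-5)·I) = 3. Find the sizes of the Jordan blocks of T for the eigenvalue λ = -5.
Block sizes for λ = -5: [2, 1, 1]

Step 1 — from the characteristic polynomial, algebraic multiplicity of λ = -5 is 4. From dim ker(T − (-5)·I) = 3, there are exactly 3 Jordan blocks for λ = -5.
Step 2 — from the minimal polynomial, the factor (x + 5)^2 tells us the largest block for λ = -5 has size 2.
Step 3 — with total size 4, 3 blocks, and largest block 2, the block sizes (in nonincreasing order) are [2, 1, 1].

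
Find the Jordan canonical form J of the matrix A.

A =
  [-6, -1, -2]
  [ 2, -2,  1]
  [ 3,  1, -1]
J_3(-3)

The characteristic polynomial is
  det(x·I − A) = x^3 + 9*x^2 + 27*x + 27 = (x + 3)^3

Eigenvalues and multiplicities (the geometric multiplicity of λ is n − rank(A − λI), which equals the number of Jordan blocks for λ):
  λ = -3: algebraic multiplicity = 3, geometric multiplicity = 1

Determining the block sizes for each eigenvalue:
  λ = -3: one block (gm = 1), so the single block has size am = 3 → block sizes [3]

Assembling the blocks gives a Jordan form
J =
  [-3,  1,  0]
  [ 0, -3,  1]
  [ 0,  0, -3]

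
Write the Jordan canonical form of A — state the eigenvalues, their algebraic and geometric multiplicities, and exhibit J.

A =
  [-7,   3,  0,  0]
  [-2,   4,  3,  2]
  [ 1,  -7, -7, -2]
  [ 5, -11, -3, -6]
J_3(-4) ⊕ J_1(-4)

The characteristic polynomial is
  det(x·I − A) = x^4 + 16*x^3 + 96*x^2 + 256*x + 256 = (x + 4)^4

Eigenvalues and multiplicities (the geometric multiplicity of λ is n − rank(A − λI), which equals the number of Jordan blocks for λ):
  λ = -4: algebraic multiplicity = 4, geometric multiplicity = 2

Determining the block sizes for each eigenvalue:
  λ = -4: with am = 4 and gm = 2, the partition is not yet determined (e.g. several partitions of 4 into 2 parts exist). Let N = A − (-4)·I. Computing rank(N^1) = 2, rank(N^2) = 1, rank(N^3) = 0; the number of blocks of size ≥ j is rank(N^{j−1}) − rank(N^j), giving [2, 1, 1]. So we have 1 block(s) of size 3, 1 block(s) of size 1 → block sizes [3, 1]

Assembling the blocks gives a Jordan form
J =
  [-4,  1,  0,  0]
  [ 0, -4,  1,  0]
  [ 0,  0, -4,  0]
  [ 0,  0,  0, -4]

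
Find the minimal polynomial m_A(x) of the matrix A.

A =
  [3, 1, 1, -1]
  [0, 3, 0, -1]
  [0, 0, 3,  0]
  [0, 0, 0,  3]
x^3 - 9*x^2 + 27*x - 27

The characteristic polynomial is χ_A(x) = (x - 3)^4, so the eigenvalues are known. The minimal polynomial is
  m_A(x) = Π_λ (x − λ)^{k_λ}
where k_λ is the size of the *largest* Jordan block for λ (equivalently, the smallest k with (A − λI)^k v = 0 for every generalised eigenvector v of λ).

  λ = 3: largest Jordan block has size 3, contributing (x − 3)^3

So m_A(x) = (x - 3)^3 = x^3 - 9*x^2 + 27*x - 27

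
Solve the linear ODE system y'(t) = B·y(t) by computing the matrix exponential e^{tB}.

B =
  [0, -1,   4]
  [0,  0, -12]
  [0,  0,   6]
e^{tB} =
  [1, -t, -2*t + exp(6*t) - 1]
  [0, 1, 2 - 2*exp(6*t)]
  [0, 0, exp(6*t)]

Strategy: write B = P · J · P⁻¹ where J is a Jordan canonical form, so e^{tB} = P · e^{tJ} · P⁻¹, and e^{tJ} can be computed block-by-block.

B has Jordan form
J =
  [0, 1, 0]
  [0, 0, 0]
  [0, 0, 6]
(up to reordering of blocks).

Per-block formulas:
  For a 1×1 block at λ = 6: exp(t · [6]) = [e^(6t)].
  For a 2×2 Jordan block J_2(0): exp(t · J_2(0)) = e^(0t)·(I + t·N), where N is the 2×2 nilpotent shift.

After assembling e^{tJ} and conjugating by P, we get:

e^{tB} =
  [1, -t, -2*t + exp(6*t) - 1]
  [0, 1, 2 - 2*exp(6*t)]
  [0, 0, exp(6*t)]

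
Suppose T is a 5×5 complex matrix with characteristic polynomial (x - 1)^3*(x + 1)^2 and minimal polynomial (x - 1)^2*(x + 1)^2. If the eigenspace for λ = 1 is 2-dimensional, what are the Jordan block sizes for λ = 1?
Block sizes for λ = 1: [2, 1]

Step 1 — from the characteristic polynomial, algebraic multiplicity of λ = 1 is 3. From dim ker(T − (1)·I) = 2, there are exactly 2 Jordan blocks for λ = 1.
Step 2 — from the minimal polynomial, the factor (x − 1)^2 tells us the largest block for λ = 1 has size 2.
Step 3 — with total size 3, 2 blocks, and largest block 2, the block sizes (in nonincreasing order) are [2, 1].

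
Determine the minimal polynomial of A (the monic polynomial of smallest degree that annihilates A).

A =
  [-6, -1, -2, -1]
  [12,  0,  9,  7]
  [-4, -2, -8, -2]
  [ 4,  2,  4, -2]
x^3 + 12*x^2 + 48*x + 64

The characteristic polynomial is χ_A(x) = (x + 4)^4, so the eigenvalues are known. The minimal polynomial is
  m_A(x) = Π_λ (x − λ)^{k_λ}
where k_λ is the size of the *largest* Jordan block for λ (equivalently, the smallest k with (A − λI)^k v = 0 for every generalised eigenvector v of λ).

  λ = -4: largest Jordan block has size 3, contributing (x + 4)^3

So m_A(x) = (x + 4)^3 = x^3 + 12*x^2 + 48*x + 64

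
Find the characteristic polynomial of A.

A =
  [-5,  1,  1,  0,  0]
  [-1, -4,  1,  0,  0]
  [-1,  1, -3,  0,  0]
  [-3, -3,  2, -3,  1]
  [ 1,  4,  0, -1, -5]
x^5 + 20*x^4 + 160*x^3 + 640*x^2 + 1280*x + 1024

Expanding det(x·I − A) (e.g. by cofactor expansion or by noting that A is similar to its Jordan form J, which has the same characteristic polynomial as A) gives
  χ_A(x) = x^5 + 20*x^4 + 160*x^3 + 640*x^2 + 1280*x + 1024
which factors as (x + 4)^5. The eigenvalues (with algebraic multiplicities) are λ = -4 with multiplicity 5.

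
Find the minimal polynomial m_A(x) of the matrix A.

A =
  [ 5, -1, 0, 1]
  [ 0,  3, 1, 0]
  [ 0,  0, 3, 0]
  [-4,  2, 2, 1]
x^3 - 9*x^2 + 27*x - 27

The characteristic polynomial is χ_A(x) = (x - 3)^4, so the eigenvalues are known. The minimal polynomial is
  m_A(x) = Π_λ (x − λ)^{k_λ}
where k_λ is the size of the *largest* Jordan block for λ (equivalently, the smallest k with (A − λI)^k v = 0 for every generalised eigenvector v of λ).

  λ = 3: largest Jordan block has size 3, contributing (x − 3)^3

So m_A(x) = (x - 3)^3 = x^3 - 9*x^2 + 27*x - 27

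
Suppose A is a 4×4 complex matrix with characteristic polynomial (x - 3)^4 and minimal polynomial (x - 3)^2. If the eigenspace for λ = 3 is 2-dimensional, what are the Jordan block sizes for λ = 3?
Block sizes for λ = 3: [2, 2]

Step 1 — from the characteristic polynomial, algebraic multiplicity of λ = 3 is 4. From dim ker(A − (3)·I) = 2, there are exactly 2 Jordan blocks for λ = 3.
Step 2 — from the minimal polynomial, the factor (x − 3)^2 tells us the largest block for λ = 3 has size 2.
Step 3 — with total size 4, 2 blocks, and largest block 2, the block sizes (in nonincreasing order) are [2, 2].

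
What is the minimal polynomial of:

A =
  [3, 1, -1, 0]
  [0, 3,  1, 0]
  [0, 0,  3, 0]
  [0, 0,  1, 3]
x^3 - 9*x^2 + 27*x - 27

The characteristic polynomial is χ_A(x) = (x - 3)^4, so the eigenvalues are known. The minimal polynomial is
  m_A(x) = Π_λ (x − λ)^{k_λ}
where k_λ is the size of the *largest* Jordan block for λ (equivalently, the smallest k with (A − λI)^k v = 0 for every generalised eigenvector v of λ).

  λ = 3: largest Jordan block has size 3, contributing (x − 3)^3

So m_A(x) = (x - 3)^3 = x^3 - 9*x^2 + 27*x - 27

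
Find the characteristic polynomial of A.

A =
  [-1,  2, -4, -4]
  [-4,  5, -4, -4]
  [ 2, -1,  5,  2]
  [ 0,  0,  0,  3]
x^4 - 12*x^3 + 54*x^2 - 108*x + 81

Expanding det(x·I − A) (e.g. by cofactor expansion or by noting that A is similar to its Jordan form J, which has the same characteristic polynomial as A) gives
  χ_A(x) = x^4 - 12*x^3 + 54*x^2 - 108*x + 81
which factors as (x - 3)^4. The eigenvalues (with algebraic multiplicities) are λ = 3 with multiplicity 4.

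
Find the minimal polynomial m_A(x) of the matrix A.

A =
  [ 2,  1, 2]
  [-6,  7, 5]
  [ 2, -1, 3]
x^3 - 12*x^2 + 48*x - 64

The characteristic polynomial is χ_A(x) = (x - 4)^3, so the eigenvalues are known. The minimal polynomial is
  m_A(x) = Π_λ (x − λ)^{k_λ}
where k_λ is the size of the *largest* Jordan block for λ (equivalently, the smallest k with (A − λI)^k v = 0 for every generalised eigenvector v of λ).

  λ = 4: largest Jordan block has size 3, contributing (x − 4)^3

So m_A(x) = (x - 4)^3 = x^3 - 12*x^2 + 48*x - 64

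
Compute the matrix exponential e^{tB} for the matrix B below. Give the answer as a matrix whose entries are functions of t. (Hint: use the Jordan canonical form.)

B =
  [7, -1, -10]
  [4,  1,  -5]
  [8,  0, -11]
e^{tB} =
  [-10*t^2*exp(-t) + 8*t*exp(-t) + exp(-t), -5*t^2*exp(-t) - t*exp(-t), 25*t^2*exp(-t)/2 - 10*t*exp(-t)]
  [4*t*exp(-t), 2*t*exp(-t) + exp(-t), -5*t*exp(-t)]
  [-8*t^2*exp(-t) + 8*t*exp(-t), -4*t^2*exp(-t), 10*t^2*exp(-t) - 10*t*exp(-t) + exp(-t)]

Strategy: write B = P · J · P⁻¹ where J is a Jordan canonical form, so e^{tB} = P · e^{tJ} · P⁻¹, and e^{tJ} can be computed block-by-block.

B has Jordan form
J =
  [-1,  1,  0]
  [ 0, -1,  1]
  [ 0,  0, -1]
(up to reordering of blocks).

Per-block formulas:
  For a 3×3 Jordan block J_3(-1): exp(t · J_3(-1)) = e^(-1t)·(I + t·N + (t^2/2)·N^2), where N is the 3×3 nilpotent shift.

After assembling e^{tJ} and conjugating by P, we get:

e^{tB} =
  [-10*t^2*exp(-t) + 8*t*exp(-t) + exp(-t), -5*t^2*exp(-t) - t*exp(-t), 25*t^2*exp(-t)/2 - 10*t*exp(-t)]
  [4*t*exp(-t), 2*t*exp(-t) + exp(-t), -5*t*exp(-t)]
  [-8*t^2*exp(-t) + 8*t*exp(-t), -4*t^2*exp(-t), 10*t^2*exp(-t) - 10*t*exp(-t) + exp(-t)]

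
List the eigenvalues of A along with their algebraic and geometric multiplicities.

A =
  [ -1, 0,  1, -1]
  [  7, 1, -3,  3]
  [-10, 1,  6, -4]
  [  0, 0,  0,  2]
λ = 2: alg = 4, geom = 2

Step 1 — factor the characteristic polynomial to read off the algebraic multiplicities:
  χ_A(x) = (x - 2)^4

Step 2 — compute geometric multiplicities via the rank-nullity identity g(λ) = n − rank(A − λI):
  rank(A − (2)·I) = 2, so dim ker(A − (2)·I) = n − 2 = 2

Summary:
  λ = 2: algebraic multiplicity = 4, geometric multiplicity = 2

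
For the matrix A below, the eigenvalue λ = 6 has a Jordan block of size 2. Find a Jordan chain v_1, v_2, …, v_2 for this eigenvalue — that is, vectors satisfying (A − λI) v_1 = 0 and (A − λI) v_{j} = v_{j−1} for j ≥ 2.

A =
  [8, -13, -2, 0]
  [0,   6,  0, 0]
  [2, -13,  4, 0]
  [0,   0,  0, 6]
A Jordan chain for λ = 6 of length 2:
v_1 = (2, 0, 2, 0)ᵀ
v_2 = (1, 0, 0, 0)ᵀ

Let N = A − (6)·I. We want v_2 with N^2 v_2 = 0 but N^1 v_2 ≠ 0; then v_{j-1} := N · v_j for j = 2, …, 2.

Pick v_2 = (1, 0, 0, 0)ᵀ.
Then v_1 = N · v_2 = (2, 0, 2, 0)ᵀ.

Sanity check: (A − (6)·I) v_1 = (0, 0, 0, 0)ᵀ = 0. ✓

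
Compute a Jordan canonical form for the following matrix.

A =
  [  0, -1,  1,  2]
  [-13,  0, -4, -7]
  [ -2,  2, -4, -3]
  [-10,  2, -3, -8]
J_2(-3) ⊕ J_2(-3)

The characteristic polynomial is
  det(x·I − A) = x^4 + 12*x^3 + 54*x^2 + 108*x + 81 = (x + 3)^4

Eigenvalues and multiplicities (the geometric multiplicity of λ is n − rank(A − λI), which equals the number of Jordan blocks for λ):
  λ = -3: algebraic multiplicity = 4, geometric multiplicity = 2

Determining the block sizes for each eigenvalue:
  λ = -3: with am = 4 and gm = 2, the partition is not yet determined (e.g. several partitions of 4 into 2 parts exist). Let N = A − (-3)·I. Computing rank(N^1) = 2, rank(N^2) = 0; the number of blocks of size ≥ j is rank(N^{j−1}) − rank(N^j), giving [2, 2]. So we have 2 block(s) of size 2 → block sizes [2, 2]

Assembling the blocks gives a Jordan form
J =
  [-3,  1,  0,  0]
  [ 0, -3,  0,  0]
  [ 0,  0, -3,  1]
  [ 0,  0,  0, -3]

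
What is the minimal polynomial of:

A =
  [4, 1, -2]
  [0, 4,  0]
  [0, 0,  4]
x^2 - 8*x + 16

The characteristic polynomial is χ_A(x) = (x - 4)^3, so the eigenvalues are known. The minimal polynomial is
  m_A(x) = Π_λ (x − λ)^{k_λ}
where k_λ is the size of the *largest* Jordan block for λ (equivalently, the smallest k with (A − λI)^k v = 0 for every generalised eigenvector v of λ).

  λ = 4: largest Jordan block has size 2, contributing (x − 4)^2

So m_A(x) = (x - 4)^2 = x^2 - 8*x + 16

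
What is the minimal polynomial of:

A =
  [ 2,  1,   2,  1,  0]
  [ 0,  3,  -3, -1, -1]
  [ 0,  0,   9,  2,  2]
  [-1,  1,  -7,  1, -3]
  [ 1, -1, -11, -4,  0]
x^2 - 6*x + 9

The characteristic polynomial is χ_A(x) = (x - 3)^5, so the eigenvalues are known. The minimal polynomial is
  m_A(x) = Π_λ (x − λ)^{k_λ}
where k_λ is the size of the *largest* Jordan block for λ (equivalently, the smallest k with (A − λI)^k v = 0 for every generalised eigenvector v of λ).

  λ = 3: largest Jordan block has size 2, contributing (x − 3)^2

So m_A(x) = (x - 3)^2 = x^2 - 6*x + 9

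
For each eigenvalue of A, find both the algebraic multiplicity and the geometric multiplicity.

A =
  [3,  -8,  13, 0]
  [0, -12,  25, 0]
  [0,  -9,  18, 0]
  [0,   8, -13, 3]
λ = 3: alg = 4, geom = 2

Step 1 — factor the characteristic polynomial to read off the algebraic multiplicities:
  χ_A(x) = (x - 3)^4

Step 2 — compute geometric multiplicities via the rank-nullity identity g(λ) = n − rank(A − λI):
  rank(A − (3)·I) = 2, so dim ker(A − (3)·I) = n − 2 = 2

Summary:
  λ = 3: algebraic multiplicity = 4, geometric multiplicity = 2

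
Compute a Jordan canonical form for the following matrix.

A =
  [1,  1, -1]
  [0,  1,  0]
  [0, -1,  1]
J_3(1)

The characteristic polynomial is
  det(x·I − A) = x^3 - 3*x^2 + 3*x - 1 = (x - 1)^3

Eigenvalues and multiplicities (the geometric multiplicity of λ is n − rank(A − λI), which equals the number of Jordan blocks for λ):
  λ = 1: algebraic multiplicity = 3, geometric multiplicity = 1

Determining the block sizes for each eigenvalue:
  λ = 1: one block (gm = 1), so the single block has size am = 3 → block sizes [3]

Assembling the blocks gives a Jordan form
J =
  [1, 1, 0]
  [0, 1, 1]
  [0, 0, 1]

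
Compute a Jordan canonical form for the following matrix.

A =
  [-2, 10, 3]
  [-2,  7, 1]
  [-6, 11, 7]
J_3(4)

The characteristic polynomial is
  det(x·I − A) = x^3 - 12*x^2 + 48*x - 64 = (x - 4)^3

Eigenvalues and multiplicities (the geometric multiplicity of λ is n − rank(A − λI), which equals the number of Jordan blocks for λ):
  λ = 4: algebraic multiplicity = 3, geometric multiplicity = 1

Determining the block sizes for each eigenvalue:
  λ = 4: one block (gm = 1), so the single block has size am = 3 → block sizes [3]

Assembling the blocks gives a Jordan form
J =
  [4, 1, 0]
  [0, 4, 1]
  [0, 0, 4]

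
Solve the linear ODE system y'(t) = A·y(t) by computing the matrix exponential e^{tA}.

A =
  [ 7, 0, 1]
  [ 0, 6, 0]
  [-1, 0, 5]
e^{tA} =
  [t*exp(6*t) + exp(6*t), 0, t*exp(6*t)]
  [0, exp(6*t), 0]
  [-t*exp(6*t), 0, -t*exp(6*t) + exp(6*t)]

Strategy: write A = P · J · P⁻¹ where J is a Jordan canonical form, so e^{tA} = P · e^{tJ} · P⁻¹, and e^{tJ} can be computed block-by-block.

A has Jordan form
J =
  [6, 1, 0]
  [0, 6, 0]
  [0, 0, 6]
(up to reordering of blocks).

Per-block formulas:
  For a 1×1 block at λ = 6: exp(t · [6]) = [e^(6t)].
  For a 2×2 Jordan block J_2(6): exp(t · J_2(6)) = e^(6t)·(I + t·N), where N is the 2×2 nilpotent shift.

After assembling e^{tJ} and conjugating by P, we get:

e^{tA} =
  [t*exp(6*t) + exp(6*t), 0, t*exp(6*t)]
  [0, exp(6*t), 0]
  [-t*exp(6*t), 0, -t*exp(6*t) + exp(6*t)]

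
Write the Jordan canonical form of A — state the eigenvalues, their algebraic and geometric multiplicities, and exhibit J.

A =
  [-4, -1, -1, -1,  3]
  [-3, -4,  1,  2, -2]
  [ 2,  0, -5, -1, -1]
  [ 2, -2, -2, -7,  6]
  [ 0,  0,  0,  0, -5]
J_2(-5) ⊕ J_2(-5) ⊕ J_1(-5)

The characteristic polynomial is
  det(x·I − A) = x^5 + 25*x^4 + 250*x^3 + 1250*x^2 + 3125*x + 3125 = (x + 5)^5

Eigenvalues and multiplicities (the geometric multiplicity of λ is n − rank(A − λI), which equals the number of Jordan blocks for λ):
  λ = -5: algebraic multiplicity = 5, geometric multiplicity = 3

Determining the block sizes for each eigenvalue:
  λ = -5: with am = 5 and gm = 3, the partition is not yet determined (e.g. several partitions of 5 into 3 parts exist). Let N = A − (-5)·I. Computing rank(N^1) = 2, rank(N^2) = 0; the number of blocks of size ≥ j is rank(N^{j−1}) − rank(N^j), giving [3, 2]. So we have 2 block(s) of size 2, 1 block(s) of size 1 → block sizes [2, 2, 1]

Assembling the blocks gives a Jordan form
J =
  [-5,  1,  0,  0,  0]
  [ 0, -5,  0,  0,  0]
  [ 0,  0, -5,  1,  0]
  [ 0,  0,  0, -5,  0]
  [ 0,  0,  0,  0, -5]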